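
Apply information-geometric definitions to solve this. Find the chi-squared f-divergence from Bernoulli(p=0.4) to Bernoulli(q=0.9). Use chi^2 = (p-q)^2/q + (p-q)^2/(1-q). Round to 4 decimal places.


Chi-squared divergence between Bernoulli distributions:
chi^2 = (p-q)^2/q + (p-q)^2/(1-q).
p = 0.4, q = 0.9, p-q = -0.5.
(p-q)^2 = 0.25.
term1 = 0.25/0.9 = 0.277778.
term2 = 0.25/0.1 = 2.5.
chi^2 = 0.277778 + 2.5 = 2.7778

2.7778


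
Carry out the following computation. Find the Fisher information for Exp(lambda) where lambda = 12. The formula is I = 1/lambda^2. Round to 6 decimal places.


Fisher information for exponential: I(lambda) = 1/lambda^2.
lambda = 12, lambda^2 = 144.
I = 1/144 = 0.006944

0.006944


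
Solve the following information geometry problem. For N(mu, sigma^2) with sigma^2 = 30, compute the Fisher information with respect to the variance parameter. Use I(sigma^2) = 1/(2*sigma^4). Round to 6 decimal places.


Fisher information for variance: I(sigma^2) = 1/(2*sigma^4).
sigma^2 = 30, so sigma^4 = 900.
I = 1/(2*900) = 1/1800 = 0.000556

0.000556


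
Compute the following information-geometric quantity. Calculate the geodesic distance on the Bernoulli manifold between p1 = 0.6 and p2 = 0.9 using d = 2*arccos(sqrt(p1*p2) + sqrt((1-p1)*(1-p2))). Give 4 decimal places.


Geodesic distance on Bernoulli manifold:
d(p1,p2) = 2*arccos(sqrt(p1*p2) + sqrt((1-p1)*(1-p2))).
sqrt(p1*p2) = sqrt(0.6*0.9) = 0.734847.
sqrt((1-p1)*(1-p2)) = sqrt(0.4*0.1) = 0.2.
arg = 0.734847 + 0.2 = 0.934847.
d = 2*arccos(0.934847) = 0.7259

0.7259


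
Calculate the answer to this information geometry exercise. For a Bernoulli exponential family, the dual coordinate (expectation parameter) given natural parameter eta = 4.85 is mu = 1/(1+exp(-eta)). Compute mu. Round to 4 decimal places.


Dual coordinate (expectation parameter) for Bernoulli:
mu = 1/(1+exp(-eta)).
eta = 4.85.
exp(-eta) = exp(-4.85) = 0.007828.
mu = 1/(1+0.007828) = 0.9922

0.9922


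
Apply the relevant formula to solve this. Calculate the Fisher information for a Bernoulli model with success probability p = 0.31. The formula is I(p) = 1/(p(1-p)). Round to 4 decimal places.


For Bernoulli(p), Fisher information is I(p) = 1/(p*(1-p)).
p = 0.31, 1-p = 0.69.
p*(1-p) = 0.2139.
I(p) = 1/0.2139 = 4.6751

4.6751


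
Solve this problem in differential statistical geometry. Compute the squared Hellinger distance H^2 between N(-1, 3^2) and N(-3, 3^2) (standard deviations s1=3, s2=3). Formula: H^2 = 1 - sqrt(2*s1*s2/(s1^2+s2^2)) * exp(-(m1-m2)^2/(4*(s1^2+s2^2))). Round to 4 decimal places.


Squared Hellinger distance for Gaussians:
H^2 = 1 - sqrt(2*s1*s2/(s1^2+s2^2)) * exp(-(m1-m2)^2/(4*(s1^2+s2^2))).
s1^2 = 9, s2^2 = 9, s1^2+s2^2 = 18.
sqrt(2*3*3/(18)) = 1.0.
(m1-m2)^2 = (2)^2 = 4.
exp(-4/(4*18)) = exp(-0.055556) = 0.945959.
H^2 = 1 - 1.0*0.945959 = 0.0540

0.0540


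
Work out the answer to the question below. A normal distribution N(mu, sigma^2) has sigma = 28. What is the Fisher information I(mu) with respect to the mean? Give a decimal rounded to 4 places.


The Fisher information for the mean of a normal distribution is I(mu) = 1/sigma^2.
sigma = 28, so sigma^2 = 784.
I(mu) = 1/784 = 0.0013

0.0013


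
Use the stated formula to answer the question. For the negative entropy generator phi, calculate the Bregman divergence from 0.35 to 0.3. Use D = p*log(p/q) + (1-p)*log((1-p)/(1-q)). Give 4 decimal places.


Bregman divergence with negative entropy generator:
D = p*log(p/q) + (1-p)*log((1-p)/(1-q)).
p = 0.35, q = 0.3.
p*log(p/q) = 0.35*log(0.35/0.3) = 0.053953.
(1-p)*log((1-p)/(1-q)) = 0.65*log(0.65/0.7) = -0.04817.
D = 0.053953 + -0.04817 = 0.0058

0.0058


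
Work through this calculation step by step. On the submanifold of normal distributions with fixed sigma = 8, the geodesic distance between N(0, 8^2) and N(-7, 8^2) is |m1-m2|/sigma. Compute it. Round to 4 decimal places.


On the fixed-variance normal subfamily, geodesic distance = |m1-m2|/sigma.
|0 - -7| = 7.
sigma = 8.
d = 7/8 = 0.8750

0.8750


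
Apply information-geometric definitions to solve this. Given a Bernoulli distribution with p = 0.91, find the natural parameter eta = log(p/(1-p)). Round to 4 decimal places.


Natural parameter for Bernoulli: eta = log(p/(1-p)).
p = 0.91, 1-p = 0.09.
p/(1-p) = 10.111111.
eta = log(10.111111) = 2.3136

2.3136


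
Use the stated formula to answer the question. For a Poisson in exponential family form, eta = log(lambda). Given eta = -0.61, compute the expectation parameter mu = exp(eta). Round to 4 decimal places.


Expectation parameter for Poisson exponential family:
mu = exp(eta).
eta = -0.61.
mu = exp(-0.61) = 0.5434

0.5434


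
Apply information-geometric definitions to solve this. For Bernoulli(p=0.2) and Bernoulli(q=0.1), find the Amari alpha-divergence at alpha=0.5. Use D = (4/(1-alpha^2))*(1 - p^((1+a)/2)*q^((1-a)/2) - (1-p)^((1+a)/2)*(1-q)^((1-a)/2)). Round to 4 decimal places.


Amari alpha-divergence:
D = (4/(1-alpha^2))*(1 - p^((1+a)/2)*q^((1-a)/2) - (1-p)^((1+a)/2)*(1-q)^((1-a)/2)).
alpha = 0.5, p = 0.2, q = 0.1.
e1 = (1+alpha)/2 = 0.75, e2 = (1-alpha)/2 = 0.25.
t1 = p^e1 * q^e2 = 0.2^0.75 * 0.1^0.25 = 0.168179.
t2 = (1-p)^e1 * (1-q)^e2 = 0.8^0.75 * 0.9^0.25 = 0.823907.
4/(1-alpha^2) = 5.333333.
D = 5.333333*(1 - 0.168179 - 0.823907) = 0.0422

0.0422


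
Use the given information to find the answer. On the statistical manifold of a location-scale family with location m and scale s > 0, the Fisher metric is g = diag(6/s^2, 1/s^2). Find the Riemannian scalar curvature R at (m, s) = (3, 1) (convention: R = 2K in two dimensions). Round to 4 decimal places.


The metric has the form g = (A dm^2 + B ds^2)/s^2 with A = 6, B = 1.
Substitute u = sqrt(A/B)*m: g = B*(du^2 + ds^2)/s^2, i.e. B times the
Poincare upper half-plane metric, which has constant Gaussian curvature -1.
Scaling a 2D metric by a constant c divides the Gaussian curvature by c,
so K = -1/B = -1/(1) = -1.0000 everywhere (the point (m, s) = (3, 1) is irrelevant:
the curvature is constant).
Scalar curvature in dimension 2: R = 2K = -2/(1) = -2.0000.

-2.0000


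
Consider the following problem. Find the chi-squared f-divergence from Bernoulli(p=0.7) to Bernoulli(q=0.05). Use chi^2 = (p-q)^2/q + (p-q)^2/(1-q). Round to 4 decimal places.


Chi-squared divergence between Bernoulli distributions:
chi^2 = (p-q)^2/q + (p-q)^2/(1-q).
p = 0.7, q = 0.05, p-q = 0.65.
(p-q)^2 = 0.4225.
term1 = 0.4225/0.05 = 8.45.
term2 = 0.4225/0.95 = 0.444737.
chi^2 = 8.45 + 0.444737 = 8.8947

8.8947


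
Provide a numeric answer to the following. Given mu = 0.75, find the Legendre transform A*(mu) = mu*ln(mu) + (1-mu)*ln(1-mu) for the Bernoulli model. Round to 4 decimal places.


Legendre transform for Bernoulli:
A*(mu) = mu*log(mu) + (1-mu)*log(1-mu).
mu = 0.75, 1-mu = 0.25.
mu*log(mu) = 0.75*log(0.75) = -0.215762.
(1-mu)*log(1-mu) = 0.25*log(0.25) = -0.346574.
A* = -0.215762 + -0.346574 = -0.5623

-0.5623


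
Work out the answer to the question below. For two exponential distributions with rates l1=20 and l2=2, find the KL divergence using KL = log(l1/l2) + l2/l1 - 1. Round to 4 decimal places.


KL divergence for exponential family:
KL = log(l1/l2) + l2/l1 - 1.
log(20/2) = 2.302585.
2/20 = 0.1.
KL = 2.302585 + 0.1 - 1 = 1.4026

1.4026


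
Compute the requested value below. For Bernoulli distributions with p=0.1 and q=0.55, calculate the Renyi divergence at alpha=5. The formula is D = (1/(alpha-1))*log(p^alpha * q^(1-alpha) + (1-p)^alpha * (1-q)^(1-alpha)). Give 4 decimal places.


Renyi divergence of order alpha between Bernoulli distributions:
D = (1/(alpha-1))*log(p^alpha * q^(1-alpha) + (1-p)^alpha * (1-q)^(1-alpha)).
alpha = 5, p = 0.1, q = 0.55.
p^alpha * q^(1-alpha) = 0.1^5 * 0.55^-4 = 0.000109.
(1-p)^alpha * (1-q)^(1-alpha) = 0.9^5 * 0.45^-4 = 14.4.
sum = 0.000109 + 14.4 = 14.400109.
D = (1/4)*log(14.400109) = 0.6668

0.6668


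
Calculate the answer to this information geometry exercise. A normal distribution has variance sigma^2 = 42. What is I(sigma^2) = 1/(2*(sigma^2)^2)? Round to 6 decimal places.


Fisher information for variance: I(sigma^2) = 1/(2*sigma^4).
sigma^2 = 42, so sigma^4 = 1764.
I = 1/(2*1764) = 1/3528 = 0.000283

0.000283


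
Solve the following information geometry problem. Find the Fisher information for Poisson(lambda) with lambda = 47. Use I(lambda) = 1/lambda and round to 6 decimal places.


Fisher information for Poisson: I(lambda) = 1/lambda.
lambda = 47.
I(lambda) = 1/47 = 0.021277

0.021277


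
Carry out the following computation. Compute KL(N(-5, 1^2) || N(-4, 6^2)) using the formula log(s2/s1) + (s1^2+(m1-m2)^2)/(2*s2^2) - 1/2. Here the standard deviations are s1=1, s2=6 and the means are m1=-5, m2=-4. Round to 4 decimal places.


KL divergence between normal distributions:
KL = log(s2/s1) + (s1^2 + (m1-m2)^2)/(2*s2^2) - 1/2.
log(6/1) = 1.791759.
(1^2 + (-5--4)^2)/(2*6^2) = (1 + 1)/72 = 0.027778.
KL = 1.791759 + 0.027778 - 0.5 = 1.3195

1.3195


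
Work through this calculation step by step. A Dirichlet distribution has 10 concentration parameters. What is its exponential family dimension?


Exponential family dimension calculation:
Dirichlet with 10 components has 10 natural parameters.

10


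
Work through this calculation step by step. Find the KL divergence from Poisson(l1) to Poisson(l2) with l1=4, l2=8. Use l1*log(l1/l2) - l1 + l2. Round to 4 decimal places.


KL divergence for Poisson:
KL = l1*log(l1/l2) - l1 + l2.
l1 = 4, l2 = 8.
log(4/8) = -0.693147.
l1*log(l1/l2) = 4 * -0.693147 = -2.772589.
KL = -2.772589 - 4 + 8 = 1.2274

1.2274


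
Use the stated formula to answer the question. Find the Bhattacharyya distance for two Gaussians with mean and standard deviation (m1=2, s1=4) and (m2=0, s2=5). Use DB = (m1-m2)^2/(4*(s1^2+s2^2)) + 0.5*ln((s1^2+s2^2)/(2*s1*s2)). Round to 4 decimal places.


Bhattacharyya distance between two Gaussians:
DB = (m1-m2)^2/(4*(s1^2+s2^2)) + (1/2)*ln((s1^2+s2^2)/(2*s1*s2)).
(m1-m2)^2 = (2)^2 = 4.
s1^2+s2^2 = 16 + 25 = 41.
term1 = 4/164 = 0.02439.
term2 = 0.5*ln(41/40.0) = 0.012346.
DB = 0.02439 + 0.012346 = 0.0367

0.0367


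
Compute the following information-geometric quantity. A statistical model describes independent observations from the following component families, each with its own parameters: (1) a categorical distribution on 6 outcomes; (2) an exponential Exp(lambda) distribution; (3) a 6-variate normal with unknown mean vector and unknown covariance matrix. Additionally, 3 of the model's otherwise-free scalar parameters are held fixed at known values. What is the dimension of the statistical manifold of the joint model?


The dimension of a statistical manifold equals the number of free
(independent) real parameters of the model. For a product of independent
blocks the parameter counts add.
- categorical on 6 outcomes (probabilities sum to 1): 6-1 = 5.
- exponential (lambda): 1.
- 6-variate normal: 6 (mean) + 6*7/2 = 21 (symmetric covariance) = 27.
Total = 5 + 1 + 27 = 33.
3 parameter(s) fixed at known values: 33 - 3 = 30.
Dimension = 30

30


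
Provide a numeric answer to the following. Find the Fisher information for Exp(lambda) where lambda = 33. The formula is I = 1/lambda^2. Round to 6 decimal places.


Fisher information for exponential: I(lambda) = 1/lambda^2.
lambda = 33, lambda^2 = 1089.
I = 1/1089 = 0.000918

0.000918


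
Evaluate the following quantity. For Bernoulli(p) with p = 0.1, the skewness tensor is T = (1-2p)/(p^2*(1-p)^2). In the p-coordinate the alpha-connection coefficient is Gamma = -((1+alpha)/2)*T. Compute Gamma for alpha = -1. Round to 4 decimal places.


Skewness (Amari-Chentsov) tensor: T = (1-2p)/(p^2*(1-p)^2).
p = 0.1, 1-2p = 0.8, p^2 = 0.01, (1-p)^2 = 0.81.
T = 0.8/(0.01 * 0.81) = 98.765432.
In the p-coordinate, Gamma^(alpha) = Gamma^(0) - (alpha/2)*T with Gamma^(0) = (1/2)*g'(p) = -T/2,
so Gamma^(alpha) = -((1+alpha)/2)*T.
alpha = -1, -(1+alpha)/2 = 0.0.
Gamma = 0.0 * 98.765432 = 0.0000

0.0000


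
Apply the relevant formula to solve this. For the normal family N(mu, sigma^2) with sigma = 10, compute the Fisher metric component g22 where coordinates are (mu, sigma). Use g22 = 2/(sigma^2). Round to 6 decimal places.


For the 2-parameter normal family, the Fisher metric has:
  g11 = 1/sigma^2, g22 = 2/sigma^2.
sigma = 10, sigma^2 = 100.
g22 = 0.020000

0.020000


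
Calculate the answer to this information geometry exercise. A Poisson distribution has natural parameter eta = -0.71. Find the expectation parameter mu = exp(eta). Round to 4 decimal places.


Expectation parameter for Poisson exponential family:
mu = exp(eta).
eta = -0.71.
mu = exp(-0.71) = 0.4916

0.4916


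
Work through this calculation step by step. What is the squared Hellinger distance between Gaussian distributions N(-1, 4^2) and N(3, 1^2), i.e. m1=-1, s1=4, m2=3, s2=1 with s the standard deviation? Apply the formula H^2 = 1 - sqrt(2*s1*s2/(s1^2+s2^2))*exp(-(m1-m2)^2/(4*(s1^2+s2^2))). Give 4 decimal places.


Squared Hellinger distance for Gaussians:
H^2 = 1 - sqrt(2*s1*s2/(s1^2+s2^2)) * exp(-(m1-m2)^2/(4*(s1^2+s2^2))).
s1^2 = 16, s2^2 = 1, s1^2+s2^2 = 17.
sqrt(2*4*1/(17)) = 0.685994.
(m1-m2)^2 = (-4)^2 = 16.
exp(-16/(4*17)) = exp(-0.235294) = 0.790338.
H^2 = 1 - 0.685994*0.790338 = 0.4578

0.4578


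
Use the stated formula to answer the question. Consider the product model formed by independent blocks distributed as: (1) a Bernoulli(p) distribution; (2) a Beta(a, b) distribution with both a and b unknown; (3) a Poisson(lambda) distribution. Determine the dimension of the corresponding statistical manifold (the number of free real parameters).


The dimension of a statistical manifold equals the number of free
(independent) real parameters of the model. For a product of independent
blocks the parameter counts add.
- Bernoulli (p): 1.
- Beta (a, b): 2.
- Poisson (lambda): 1.
Total = 1 + 2 + 1 = 4.
Dimension = 4

4


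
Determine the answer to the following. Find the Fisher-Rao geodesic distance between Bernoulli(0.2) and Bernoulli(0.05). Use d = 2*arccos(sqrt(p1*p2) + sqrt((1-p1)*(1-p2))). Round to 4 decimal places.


Geodesic distance on Bernoulli manifold:
d(p1,p2) = 2*arccos(sqrt(p1*p2) + sqrt((1-p1)*(1-p2))).
sqrt(p1*p2) = sqrt(0.2*0.05) = 0.1.
sqrt((1-p1)*(1-p2)) = sqrt(0.8*0.95) = 0.87178.
arg = 0.1 + 0.87178 = 0.97178.
d = 2*arccos(0.97178) = 0.4763

0.4763


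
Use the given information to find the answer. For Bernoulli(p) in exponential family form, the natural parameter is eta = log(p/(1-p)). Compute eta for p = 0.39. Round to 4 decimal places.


Natural parameter for Bernoulli: eta = log(p/(1-p)).
p = 0.39, 1-p = 0.61.
p/(1-p) = 0.639344.
eta = log(0.639344) = -0.4473

-0.4473


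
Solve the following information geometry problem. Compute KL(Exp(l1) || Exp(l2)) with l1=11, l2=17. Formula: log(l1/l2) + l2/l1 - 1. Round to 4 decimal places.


KL divergence for exponential family:
KL = log(l1/l2) + l2/l1 - 1.
log(11/17) = -0.435318.
17/11 = 1.545455.
KL = -0.435318 + 1.545455 - 1 = 0.1101

0.1101


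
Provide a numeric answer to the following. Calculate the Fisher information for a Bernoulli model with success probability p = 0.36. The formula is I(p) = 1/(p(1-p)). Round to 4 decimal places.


For Bernoulli(p), Fisher information is I(p) = 1/(p*(1-p)).
p = 0.36, 1-p = 0.64.
p*(1-p) = 0.2304.
I(p) = 1/0.2304 = 4.3403

4.3403


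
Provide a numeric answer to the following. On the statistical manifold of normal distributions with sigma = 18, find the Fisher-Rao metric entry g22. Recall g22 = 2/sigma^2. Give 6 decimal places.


For the 2-parameter normal family, the Fisher metric has:
  g11 = 1/sigma^2, g22 = 2/sigma^2.
sigma = 18, sigma^2 = 324.
g22 = 0.006173

0.006173


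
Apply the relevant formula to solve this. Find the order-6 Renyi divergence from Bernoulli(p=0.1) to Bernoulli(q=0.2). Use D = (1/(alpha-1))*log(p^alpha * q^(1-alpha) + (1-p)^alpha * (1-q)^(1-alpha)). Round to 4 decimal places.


Renyi divergence of order alpha between Bernoulli distributions:
D = (1/(alpha-1))*log(p^alpha * q^(1-alpha) + (1-p)^alpha * (1-q)^(1-alpha)).
alpha = 6, p = 0.1, q = 0.2.
p^alpha * q^(1-alpha) = 0.1^6 * 0.2^-5 = 0.003125.
(1-p)^alpha * (1-q)^(1-alpha) = 0.9^6 * 0.8^-5 = 1.621829.
sum = 0.003125 + 1.621829 = 1.624954.
D = (1/5)*log(1.624954) = 0.0971

0.0971


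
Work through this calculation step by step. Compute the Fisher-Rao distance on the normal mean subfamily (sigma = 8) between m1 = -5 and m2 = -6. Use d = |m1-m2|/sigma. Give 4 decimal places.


On the fixed-variance normal subfamily, geodesic distance = |m1-m2|/sigma.
|-5 - -6| = 1.
sigma = 8.
d = 1/8 = 0.1250

0.1250


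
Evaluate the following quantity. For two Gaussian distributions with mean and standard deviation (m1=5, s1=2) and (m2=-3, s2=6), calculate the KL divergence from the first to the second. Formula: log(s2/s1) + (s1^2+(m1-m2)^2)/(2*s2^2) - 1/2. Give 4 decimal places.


KL divergence between normal distributions:
KL = log(s2/s1) + (s1^2 + (m1-m2)^2)/(2*s2^2) - 1/2.
log(6/2) = 1.098612.
(2^2 + (5--3)^2)/(2*6^2) = (4 + 64)/72 = 0.944444.
KL = 1.098612 + 0.944444 - 0.5 = 1.5431

1.5431


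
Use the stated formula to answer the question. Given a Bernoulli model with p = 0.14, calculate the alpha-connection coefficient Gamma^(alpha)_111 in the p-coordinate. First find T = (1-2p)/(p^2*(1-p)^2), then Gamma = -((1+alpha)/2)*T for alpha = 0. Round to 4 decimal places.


Skewness (Amari-Chentsov) tensor: T = (1-2p)/(p^2*(1-p)^2).
p = 0.14, 1-2p = 0.72, p^2 = 0.0196, (1-p)^2 = 0.7396.
T = 0.72/(0.0196 * 0.7396) = 49.668326.
In the p-coordinate, Gamma^(alpha) = Gamma^(0) - (alpha/2)*T with Gamma^(0) = (1/2)*g'(p) = -T/2,
so Gamma^(alpha) = -((1+alpha)/2)*T.
alpha = 0, -(1+alpha)/2 = -0.5.
Gamma = -0.5 * 49.668326 = -24.8342

-24.8342


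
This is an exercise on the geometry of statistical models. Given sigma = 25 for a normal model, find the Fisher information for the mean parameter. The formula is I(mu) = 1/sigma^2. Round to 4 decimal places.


The Fisher information for the mean of a normal distribution is I(mu) = 1/sigma^2.
sigma = 25, so sigma^2 = 625.
I(mu) = 1/625 = 0.0016

0.0016


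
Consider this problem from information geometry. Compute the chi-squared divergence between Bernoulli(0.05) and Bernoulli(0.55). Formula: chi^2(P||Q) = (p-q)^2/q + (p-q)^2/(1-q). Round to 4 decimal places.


Chi-squared divergence between Bernoulli distributions:
chi^2 = (p-q)^2/q + (p-q)^2/(1-q).
p = 0.05, q = 0.55, p-q = -0.5.
(p-q)^2 = 0.25.
term1 = 0.25/0.55 = 0.454545.
term2 = 0.25/0.45 = 0.555556.
chi^2 = 0.454545 + 0.555556 = 1.0101

1.0101


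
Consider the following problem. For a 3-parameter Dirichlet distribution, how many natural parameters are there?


Exponential family dimension calculation:
Dirichlet with 3 components has 3 natural parameters.

3


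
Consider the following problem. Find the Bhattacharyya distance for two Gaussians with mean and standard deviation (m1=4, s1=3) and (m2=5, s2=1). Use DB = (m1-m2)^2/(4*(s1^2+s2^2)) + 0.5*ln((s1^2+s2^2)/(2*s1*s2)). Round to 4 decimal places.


Bhattacharyya distance between two Gaussians:
DB = (m1-m2)^2/(4*(s1^2+s2^2)) + (1/2)*ln((s1^2+s2^2)/(2*s1*s2)).
(m1-m2)^2 = (-1)^2 = 1.
s1^2+s2^2 = 9 + 1 = 10.
term1 = 1/40 = 0.025.
term2 = 0.5*ln(10/6.0) = 0.255413.
DB = 0.025 + 0.255413 = 0.2804

0.2804


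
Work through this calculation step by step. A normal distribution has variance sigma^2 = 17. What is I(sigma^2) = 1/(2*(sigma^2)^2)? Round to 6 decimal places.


Fisher information for variance: I(sigma^2) = 1/(2*sigma^4).
sigma^2 = 17, so sigma^4 = 289.
I = 1/(2*289) = 1/578 = 0.001730

0.001730


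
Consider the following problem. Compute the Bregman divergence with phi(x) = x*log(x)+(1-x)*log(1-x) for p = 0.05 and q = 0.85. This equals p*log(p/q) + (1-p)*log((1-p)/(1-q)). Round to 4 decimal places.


Bregman divergence with negative entropy generator:
D = p*log(p/q) + (1-p)*log((1-p)/(1-q)).
p = 0.05, q = 0.85.
p*log(p/q) = 0.05*log(0.05/0.85) = -0.141661.
(1-p)*log((1-p)/(1-q)) = 0.95*log(0.95/0.15) = 1.753535.
D = -0.141661 + 1.753535 = 1.6119

1.6119


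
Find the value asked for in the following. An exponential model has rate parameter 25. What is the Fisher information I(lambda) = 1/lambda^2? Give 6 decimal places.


Fisher information for exponential: I(lambda) = 1/lambda^2.
lambda = 25, lambda^2 = 625.
I = 1/625 = 0.001600

0.001600


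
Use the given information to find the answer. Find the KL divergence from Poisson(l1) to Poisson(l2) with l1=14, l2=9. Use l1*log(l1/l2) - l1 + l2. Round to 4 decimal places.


KL divergence for Poisson:
KL = l1*log(l1/l2) - l1 + l2.
l1 = 14, l2 = 9.
log(14/9) = 0.441833.
l1*log(l1/l2) = 14 * 0.441833 = 6.185659.
KL = 6.185659 - 14 + 9 = 1.1857

1.1857


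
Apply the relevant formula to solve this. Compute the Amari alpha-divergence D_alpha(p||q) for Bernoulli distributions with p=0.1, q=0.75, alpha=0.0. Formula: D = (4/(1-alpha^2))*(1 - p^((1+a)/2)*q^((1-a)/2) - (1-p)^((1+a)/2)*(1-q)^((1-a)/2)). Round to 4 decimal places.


Amari alpha-divergence:
D = (4/(1-alpha^2))*(1 - p^((1+a)/2)*q^((1-a)/2) - (1-p)^((1+a)/2)*(1-q)^((1-a)/2)).
alpha = 0.0, p = 0.1, q = 0.75.
e1 = (1+alpha)/2 = 0.5, e2 = (1-alpha)/2 = 0.5.
t1 = p^e1 * q^e2 = 0.1^0.5 * 0.75^0.5 = 0.273861.
t2 = (1-p)^e1 * (1-q)^e2 = 0.9^0.5 * 0.25^0.5 = 0.474342.
4/(1-alpha^2) = 4.0.
D = 4.0*(1 - 0.273861 - 0.474342) = 1.0072

1.0072


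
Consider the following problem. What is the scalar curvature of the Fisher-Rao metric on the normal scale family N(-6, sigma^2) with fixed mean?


This family has a single free parameter, so its statistical manifold
is 1-dimensional. The Riemann curvature tensor of any 1-dimensional
Riemannian manifold vanishes identically, so R = 0.

0


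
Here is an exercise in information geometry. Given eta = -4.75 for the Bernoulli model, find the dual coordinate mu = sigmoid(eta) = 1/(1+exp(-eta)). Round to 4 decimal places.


Dual coordinate (expectation parameter) for Bernoulli:
mu = 1/(1+exp(-eta)).
eta = -4.75.
exp(-eta) = exp(4.75) = 115.584285.
mu = 1/(1+115.584285) = 0.0086

0.0086


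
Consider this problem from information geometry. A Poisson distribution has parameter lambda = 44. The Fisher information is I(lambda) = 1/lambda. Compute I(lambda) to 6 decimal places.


Fisher information for Poisson: I(lambda) = 1/lambda.
lambda = 44.
I(lambda) = 1/44 = 0.022727

0.022727


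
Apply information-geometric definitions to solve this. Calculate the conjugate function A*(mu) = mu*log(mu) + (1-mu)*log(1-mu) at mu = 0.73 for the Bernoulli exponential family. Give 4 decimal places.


Legendre transform for Bernoulli:
A*(mu) = mu*log(mu) + (1-mu)*log(1-mu).
mu = 0.73, 1-mu = 0.27.
mu*log(mu) = 0.73*log(0.73) = -0.229739.
(1-mu)*log(1-mu) = 0.27*log(0.27) = -0.35352.
A* = -0.229739 + -0.35352 = -0.5833

-0.5833


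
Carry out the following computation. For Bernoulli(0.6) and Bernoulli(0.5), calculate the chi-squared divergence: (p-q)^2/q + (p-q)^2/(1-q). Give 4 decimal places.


Chi-squared divergence between Bernoulli distributions:
chi^2 = (p-q)^2/q + (p-q)^2/(1-q).
p = 0.6, q = 0.5, p-q = 0.1.
(p-q)^2 = 0.01.
term1 = 0.01/0.5 = 0.02.
term2 = 0.01/0.5 = 0.02.
chi^2 = 0.02 + 0.02 = 0.0400

0.0400


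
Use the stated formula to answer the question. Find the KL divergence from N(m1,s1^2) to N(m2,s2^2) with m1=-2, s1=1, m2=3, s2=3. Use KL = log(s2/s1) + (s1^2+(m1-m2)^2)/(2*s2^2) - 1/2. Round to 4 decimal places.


KL divergence between normal distributions:
KL = log(s2/s1) + (s1^2 + (m1-m2)^2)/(2*s2^2) - 1/2.
log(3/1) = 1.098612.
(1^2 + (-2-3)^2)/(2*3^2) = (1 + 25)/18 = 1.444444.
KL = 1.098612 + 1.444444 - 0.5 = 2.0431

2.0431


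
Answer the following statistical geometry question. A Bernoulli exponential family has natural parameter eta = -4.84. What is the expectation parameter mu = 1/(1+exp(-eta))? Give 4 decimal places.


Dual coordinate (expectation parameter) for Bernoulli:
mu = 1/(1+exp(-eta)).
eta = -4.84.
exp(-eta) = exp(4.84) = 126.469352.
mu = 1/(1+126.469352) = 0.0078

0.0078


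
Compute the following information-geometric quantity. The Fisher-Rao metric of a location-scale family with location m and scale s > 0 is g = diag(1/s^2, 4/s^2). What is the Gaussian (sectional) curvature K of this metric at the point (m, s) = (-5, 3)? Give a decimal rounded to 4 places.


The metric has the form g = (A dm^2 + B ds^2)/s^2 with A = 1, B = 4.
Substitute u = sqrt(A/B)*m: g = B*(du^2 + ds^2)/s^2, i.e. B times the
Poincare upper half-plane metric, which has constant Gaussian curvature -1.
Scaling a 2D metric by a constant c divides the Gaussian curvature by c,
so K = -1/B = -1/(4) = -0.2500 everywhere (the point (m, s) = (-5, 3) is irrelevant:
the curvature is constant).
The requested Gaussian curvature is K = -0.2500.

-0.2500


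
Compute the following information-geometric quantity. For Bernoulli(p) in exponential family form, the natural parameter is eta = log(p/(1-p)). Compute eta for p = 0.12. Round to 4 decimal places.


Natural parameter for Bernoulli: eta = log(p/(1-p)).
p = 0.12, 1-p = 0.88.
p/(1-p) = 0.136364.
eta = log(0.136364) = -1.9924

-1.9924


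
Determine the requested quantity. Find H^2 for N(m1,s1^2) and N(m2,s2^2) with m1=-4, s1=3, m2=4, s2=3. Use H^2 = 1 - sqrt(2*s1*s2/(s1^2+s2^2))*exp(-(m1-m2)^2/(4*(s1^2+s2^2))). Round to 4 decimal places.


Squared Hellinger distance for Gaussians:
H^2 = 1 - sqrt(2*s1*s2/(s1^2+s2^2)) * exp(-(m1-m2)^2/(4*(s1^2+s2^2))).
s1^2 = 9, s2^2 = 9, s1^2+s2^2 = 18.
sqrt(2*3*3/(18)) = 1.0.
(m1-m2)^2 = (-8)^2 = 64.
exp(-64/(4*18)) = exp(-0.888889) = 0.411112.
H^2 = 1 - 1.0*0.411112 = 0.5889

0.5889


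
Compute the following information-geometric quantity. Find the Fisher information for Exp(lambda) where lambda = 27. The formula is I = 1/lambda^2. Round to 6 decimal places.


Fisher information for exponential: I(lambda) = 1/lambda^2.
lambda = 27, lambda^2 = 729.
I = 1/729 = 0.001372

0.001372


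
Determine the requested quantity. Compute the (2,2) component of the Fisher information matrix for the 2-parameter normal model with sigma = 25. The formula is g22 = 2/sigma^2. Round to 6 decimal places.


For the 2-parameter normal family, the Fisher metric has:
  g11 = 1/sigma^2, g22 = 2/sigma^2.
sigma = 25, sigma^2 = 625.
g22 = 0.003200

0.003200


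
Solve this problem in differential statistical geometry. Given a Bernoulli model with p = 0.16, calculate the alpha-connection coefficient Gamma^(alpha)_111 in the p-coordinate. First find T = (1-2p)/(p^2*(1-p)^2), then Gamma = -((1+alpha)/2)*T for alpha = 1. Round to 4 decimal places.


Skewness (Amari-Chentsov) tensor: T = (1-2p)/(p^2*(1-p)^2).
p = 0.16, 1-2p = 0.68, p^2 = 0.0256, (1-p)^2 = 0.7056.
T = 0.68/(0.0256 * 0.7056) = 37.645266.
In the p-coordinate, Gamma^(alpha) = Gamma^(0) - (alpha/2)*T with Gamma^(0) = (1/2)*g'(p) = -T/2,
so Gamma^(alpha) = -((1+alpha)/2)*T.
alpha = 1, -(1+alpha)/2 = -1.0.
Gamma = -1.0 * 37.645266 = -37.6453

-37.6453


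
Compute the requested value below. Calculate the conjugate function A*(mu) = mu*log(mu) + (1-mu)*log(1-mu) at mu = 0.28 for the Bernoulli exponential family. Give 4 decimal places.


Legendre transform for Bernoulli:
A*(mu) = mu*log(mu) + (1-mu)*log(1-mu).
mu = 0.28, 1-mu = 0.72.
mu*log(mu) = 0.28*log(0.28) = -0.35643.
(1-mu)*log(1-mu) = 0.72*log(0.72) = -0.236523.
A* = -0.35643 + -0.236523 = -0.5930

-0.5930


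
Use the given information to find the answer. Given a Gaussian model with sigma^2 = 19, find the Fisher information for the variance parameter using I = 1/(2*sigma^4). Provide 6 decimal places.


Fisher information for variance: I(sigma^2) = 1/(2*sigma^4).
sigma^2 = 19, so sigma^4 = 361.
I = 1/(2*361) = 1/722 = 0.001385

0.001385


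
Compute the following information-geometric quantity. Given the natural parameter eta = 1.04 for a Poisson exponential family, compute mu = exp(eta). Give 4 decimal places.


Expectation parameter for Poisson exponential family:
mu = exp(eta).
eta = 1.04.
mu = exp(1.04) = 2.8292

2.8292


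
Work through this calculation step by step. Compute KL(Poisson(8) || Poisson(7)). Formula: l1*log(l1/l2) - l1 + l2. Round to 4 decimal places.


KL divergence for Poisson:
KL = l1*log(l1/l2) - l1 + l2.
l1 = 8, l2 = 7.
log(8/7) = 0.133531.
l1*log(l1/l2) = 8 * 0.133531 = 1.068251.
KL = 1.068251 - 8 + 7 = 0.0683

0.0683


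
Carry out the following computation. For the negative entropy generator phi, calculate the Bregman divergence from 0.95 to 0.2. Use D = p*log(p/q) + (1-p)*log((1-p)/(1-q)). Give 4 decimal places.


Bregman divergence with negative entropy generator:
D = p*log(p/q) + (1-p)*log((1-p)/(1-q)).
p = 0.95, q = 0.2.
p*log(p/q) = 0.95*log(0.95/0.2) = 1.480237.
(1-p)*log((1-p)/(1-q)) = 0.05*log(0.05/0.8) = -0.138629.
D = 1.480237 + -0.138629 = 1.3416

1.3416


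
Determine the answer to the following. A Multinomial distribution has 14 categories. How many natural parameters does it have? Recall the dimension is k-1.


Exponential family dimension calculation:
For Multinomial with k=14 categories, dim = k-1 = 13.

13


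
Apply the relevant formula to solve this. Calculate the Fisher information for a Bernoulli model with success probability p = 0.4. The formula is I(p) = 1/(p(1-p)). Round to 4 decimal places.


For Bernoulli(p), Fisher information is I(p) = 1/(p*(1-p)).
p = 0.4, 1-p = 0.6.
p*(1-p) = 0.24.
I(p) = 1/0.24 = 4.1667

4.1667


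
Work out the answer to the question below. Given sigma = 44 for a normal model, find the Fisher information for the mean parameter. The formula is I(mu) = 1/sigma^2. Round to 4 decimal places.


The Fisher information for the mean of a normal distribution is I(mu) = 1/sigma^2.
sigma = 44, so sigma^2 = 1936.
I(mu) = 1/1936 = 0.0005

0.0005


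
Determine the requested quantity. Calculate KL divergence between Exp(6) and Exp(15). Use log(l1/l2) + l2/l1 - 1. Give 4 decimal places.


KL divergence for exponential family:
KL = log(l1/l2) + l2/l1 - 1.
log(6/15) = -0.916291.
15/6 = 2.5.
KL = -0.916291 + 2.5 - 1 = 0.5837

0.5837


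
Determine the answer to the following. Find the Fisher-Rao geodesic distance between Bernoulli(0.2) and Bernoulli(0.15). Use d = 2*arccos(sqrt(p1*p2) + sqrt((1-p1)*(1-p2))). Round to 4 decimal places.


Geodesic distance on Bernoulli manifold:
d(p1,p2) = 2*arccos(sqrt(p1*p2) + sqrt((1-p1)*(1-p2))).
sqrt(p1*p2) = sqrt(0.2*0.15) = 0.173205.
sqrt((1-p1)*(1-p2)) = sqrt(0.8*0.85) = 0.824621.
arg = 0.173205 + 0.824621 = 0.997826.
d = 2*arccos(0.997826) = 0.1319

0.1319


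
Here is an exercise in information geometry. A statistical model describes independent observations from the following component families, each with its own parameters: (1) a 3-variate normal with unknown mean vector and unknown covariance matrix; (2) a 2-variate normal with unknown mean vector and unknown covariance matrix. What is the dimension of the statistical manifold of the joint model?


The dimension of a statistical manifold equals the number of free
(independent) real parameters of the model. For a product of independent
blocks the parameter counts add.
- 3-variate normal: 3 (mean) + 3*4/2 = 6 (symmetric covariance) = 9.
- 2-variate normal: 2 (mean) + 2*3/2 = 3 (symmetric covariance) = 5.
Total = 9 + 5 = 14.
Dimension = 14

14


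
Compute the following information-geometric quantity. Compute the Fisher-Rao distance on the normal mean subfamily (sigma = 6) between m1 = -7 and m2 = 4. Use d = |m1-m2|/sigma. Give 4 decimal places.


On the fixed-variance normal subfamily, geodesic distance = |m1-m2|/sigma.
|-7 - 4| = 11.
sigma = 6.
d = 11/6 = 1.8333

1.8333


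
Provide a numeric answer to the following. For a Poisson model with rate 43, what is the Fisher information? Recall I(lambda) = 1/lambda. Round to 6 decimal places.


Fisher information for Poisson: I(lambda) = 1/lambda.
lambda = 43.
I(lambda) = 1/43 = 0.023256

0.023256


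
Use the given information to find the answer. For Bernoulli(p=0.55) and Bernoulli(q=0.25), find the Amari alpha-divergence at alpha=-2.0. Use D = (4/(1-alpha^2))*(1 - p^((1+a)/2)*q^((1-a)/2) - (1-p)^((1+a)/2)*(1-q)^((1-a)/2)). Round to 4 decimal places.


Amari alpha-divergence:
D = (4/(1-alpha^2))*(1 - p^((1+a)/2)*q^((1-a)/2) - (1-p)^((1+a)/2)*(1-q)^((1-a)/2)).
alpha = -2.0, p = 0.55, q = 0.25.
e1 = (1+alpha)/2 = -0.5, e2 = (1-alpha)/2 = 1.5.
t1 = p^e1 * q^e2 = 0.55^-0.5 * 0.25^1.5 = 0.16855.
t2 = (1-p)^e1 * (1-q)^e2 = 0.45^-0.5 * 0.75^1.5 = 0.968246.
4/(1-alpha^2) = -1.333333.
D = -1.333333*(1 - 0.16855 - 0.968246) = 0.1824

0.1824


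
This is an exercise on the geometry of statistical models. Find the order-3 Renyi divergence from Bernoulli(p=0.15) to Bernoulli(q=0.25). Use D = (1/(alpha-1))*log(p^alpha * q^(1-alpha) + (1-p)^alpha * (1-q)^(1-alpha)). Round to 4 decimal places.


Renyi divergence of order alpha between Bernoulli distributions:
D = (1/(alpha-1))*log(p^alpha * q^(1-alpha) + (1-p)^alpha * (1-q)^(1-alpha)).
alpha = 3, p = 0.15, q = 0.25.
p^alpha * q^(1-alpha) = 0.15^3 * 0.25^-2 = 0.054.
(1-p)^alpha * (1-q)^(1-alpha) = 0.85^3 * 0.75^-2 = 1.091778.
sum = 0.054 + 1.091778 = 1.145778.
D = (1/2)*log(1.145778) = 0.0680

0.0680


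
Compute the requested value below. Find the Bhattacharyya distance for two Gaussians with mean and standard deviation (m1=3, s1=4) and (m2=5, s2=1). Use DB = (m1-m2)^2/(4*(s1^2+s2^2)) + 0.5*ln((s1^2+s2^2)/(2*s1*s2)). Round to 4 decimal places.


Bhattacharyya distance between two Gaussians:
DB = (m1-m2)^2/(4*(s1^2+s2^2)) + (1/2)*ln((s1^2+s2^2)/(2*s1*s2)).
(m1-m2)^2 = (-2)^2 = 4.
s1^2+s2^2 = 16 + 1 = 17.
term1 = 4/68 = 0.058824.
term2 = 0.5*ln(17/8.0) = 0.376886.
DB = 0.058824 + 0.376886 = 0.4357

0.4357


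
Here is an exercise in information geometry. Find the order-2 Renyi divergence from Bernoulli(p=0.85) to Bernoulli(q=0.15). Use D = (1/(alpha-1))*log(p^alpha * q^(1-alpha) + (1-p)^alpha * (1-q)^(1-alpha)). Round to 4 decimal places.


Renyi divergence of order alpha between Bernoulli distributions:
D = (1/(alpha-1))*log(p^alpha * q^(1-alpha) + (1-p)^alpha * (1-q)^(1-alpha)).
alpha = 2, p = 0.85, q = 0.15.
p^alpha * q^(1-alpha) = 0.85^2 * 0.15^-1 = 4.816667.
(1-p)^alpha * (1-q)^(1-alpha) = 0.15^2 * 0.85^-1 = 0.026471.
sum = 4.816667 + 0.026471 = 4.843137.
D = (1/1)*log(4.843137) = 1.5776

1.5776


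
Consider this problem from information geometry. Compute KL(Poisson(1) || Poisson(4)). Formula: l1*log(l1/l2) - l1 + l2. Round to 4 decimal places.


KL divergence for Poisson:
KL = l1*log(l1/l2) - l1 + l2.
l1 = 1, l2 = 4.
log(1/4) = -1.386294.
l1*log(l1/l2) = 1 * -1.386294 = -1.386294.
KL = -1.386294 - 1 + 4 = 1.6137

1.6137


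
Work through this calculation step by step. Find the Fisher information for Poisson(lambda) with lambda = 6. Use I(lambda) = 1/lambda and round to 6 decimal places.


Fisher information for Poisson: I(lambda) = 1/lambda.
lambda = 6.
I(lambda) = 1/6 = 0.166667

0.166667


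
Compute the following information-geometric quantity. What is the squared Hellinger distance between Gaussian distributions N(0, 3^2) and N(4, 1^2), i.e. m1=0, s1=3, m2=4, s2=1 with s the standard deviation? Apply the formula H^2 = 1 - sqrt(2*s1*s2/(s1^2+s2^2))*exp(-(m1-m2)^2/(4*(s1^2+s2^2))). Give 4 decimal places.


Squared Hellinger distance for Gaussians:
H^2 = 1 - sqrt(2*s1*s2/(s1^2+s2^2)) * exp(-(m1-m2)^2/(4*(s1^2+s2^2))).
s1^2 = 9, s2^2 = 1, s1^2+s2^2 = 10.
sqrt(2*3*1/(10)) = 0.774597.
(m1-m2)^2 = (-4)^2 = 16.
exp(-16/(4*10)) = exp(-0.4) = 0.67032.
H^2 = 1 - 0.774597*0.67032 = 0.4808

0.4808


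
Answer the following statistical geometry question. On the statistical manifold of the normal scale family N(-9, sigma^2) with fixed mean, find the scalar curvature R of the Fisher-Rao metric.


This family has a single free parameter, so its statistical manifold
is 1-dimensional. The Riemann curvature tensor of any 1-dimensional
Riemannian manifold vanishes identically, so R = 0.

0


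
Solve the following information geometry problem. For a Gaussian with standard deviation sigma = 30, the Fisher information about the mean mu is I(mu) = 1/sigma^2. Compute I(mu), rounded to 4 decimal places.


The Fisher information for the mean of a normal distribution is I(mu) = 1/sigma^2.
sigma = 30, so sigma^2 = 900.
I(mu) = 1/900 = 0.0011

0.0011


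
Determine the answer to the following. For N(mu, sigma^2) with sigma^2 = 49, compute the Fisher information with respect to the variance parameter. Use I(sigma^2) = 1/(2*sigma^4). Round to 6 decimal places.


Fisher information for variance: I(sigma^2) = 1/(2*sigma^4).
sigma^2 = 49, so sigma^4 = 2401.
I = 1/(2*2401) = 1/4802 = 0.000208

0.000208


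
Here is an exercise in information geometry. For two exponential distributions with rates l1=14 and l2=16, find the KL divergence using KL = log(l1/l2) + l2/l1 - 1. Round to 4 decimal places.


KL divergence for exponential family:
KL = log(l1/l2) + l2/l1 - 1.
log(14/16) = -0.133531.
16/14 = 1.142857.
KL = -0.133531 + 1.142857 - 1 = 0.0093

0.0093


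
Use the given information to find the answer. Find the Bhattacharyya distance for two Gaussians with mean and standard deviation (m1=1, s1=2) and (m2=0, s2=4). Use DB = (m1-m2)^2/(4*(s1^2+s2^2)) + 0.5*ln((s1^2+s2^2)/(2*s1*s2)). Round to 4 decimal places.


Bhattacharyya distance between two Gaussians:
DB = (m1-m2)^2/(4*(s1^2+s2^2)) + (1/2)*ln((s1^2+s2^2)/(2*s1*s2)).
(m1-m2)^2 = (1)^2 = 1.
s1^2+s2^2 = 4 + 16 = 20.
term1 = 1/80 = 0.0125.
term2 = 0.5*ln(20/16.0) = 0.111572.
DB = 0.0125 + 0.111572 = 0.1241

0.1241


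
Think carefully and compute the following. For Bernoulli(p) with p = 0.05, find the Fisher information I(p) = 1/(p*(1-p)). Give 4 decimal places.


For Bernoulli(p), Fisher information is I(p) = 1/(p*(1-p)).
p = 0.05, 1-p = 0.95.
p*(1-p) = 0.0475.
I(p) = 1/0.0475 = 21.0526

21.0526


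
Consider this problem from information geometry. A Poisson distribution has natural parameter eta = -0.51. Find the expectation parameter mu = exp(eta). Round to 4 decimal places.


Expectation parameter for Poisson exponential family:
mu = exp(eta).
eta = -0.51.
mu = exp(-0.51) = 0.6005

0.6005


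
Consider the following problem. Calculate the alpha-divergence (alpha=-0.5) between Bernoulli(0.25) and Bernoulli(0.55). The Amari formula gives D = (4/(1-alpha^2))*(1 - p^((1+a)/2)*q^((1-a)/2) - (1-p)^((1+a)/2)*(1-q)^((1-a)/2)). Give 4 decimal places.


Amari alpha-divergence:
D = (4/(1-alpha^2))*(1 - p^((1+a)/2)*q^((1-a)/2) - (1-p)^((1+a)/2)*(1-q)^((1-a)/2)).
alpha = -0.5, p = 0.25, q = 0.55.
e1 = (1+alpha)/2 = 0.25, e2 = (1-alpha)/2 = 0.75.
t1 = p^e1 * q^e2 = 0.25^0.25 * 0.55^0.75 = 0.451603.
t2 = (1-p)^e1 * (1-q)^e2 = 0.75^0.25 * 0.45^0.75 = 0.511299.
4/(1-alpha^2) = 5.333333.
D = 5.333333*(1 - 0.451603 - 0.511299) = 0.1979

0.1979


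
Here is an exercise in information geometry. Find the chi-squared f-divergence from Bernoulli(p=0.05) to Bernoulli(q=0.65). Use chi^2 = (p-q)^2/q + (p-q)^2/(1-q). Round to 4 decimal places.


Chi-squared divergence between Bernoulli distributions:
chi^2 = (p-q)^2/q + (p-q)^2/(1-q).
p = 0.05, q = 0.65, p-q = -0.6.
(p-q)^2 = 0.36.
term1 = 0.36/0.65 = 0.553846.
term2 = 0.36/0.35 = 1.028571.
chi^2 = 0.553846 + 1.028571 = 1.5824

1.5824


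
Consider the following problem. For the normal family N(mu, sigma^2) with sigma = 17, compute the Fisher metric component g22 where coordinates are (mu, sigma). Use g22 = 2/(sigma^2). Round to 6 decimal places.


For the 2-parameter normal family, the Fisher metric has:
  g11 = 1/sigma^2, g22 = 2/sigma^2.
sigma = 17, sigma^2 = 289.
g22 = 0.006920

0.006920


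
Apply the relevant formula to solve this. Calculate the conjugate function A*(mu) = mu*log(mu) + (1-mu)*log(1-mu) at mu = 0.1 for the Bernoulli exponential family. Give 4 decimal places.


Legendre transform for Bernoulli:
A*(mu) = mu*log(mu) + (1-mu)*log(1-mu).
mu = 0.1, 1-mu = 0.9.
mu*log(mu) = 0.1*log(0.1) = -0.230259.
(1-mu)*log(1-mu) = 0.9*log(0.9) = -0.094824.
A* = -0.230259 + -0.094824 = -0.3251

-0.3251
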